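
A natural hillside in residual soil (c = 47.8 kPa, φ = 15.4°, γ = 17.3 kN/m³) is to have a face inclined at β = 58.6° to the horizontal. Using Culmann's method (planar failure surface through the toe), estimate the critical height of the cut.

Culmann's analysis gives the critical failure plane at α_cr = (β + φ)/2 = (58.6 + 15.4)/2 = 37.0°, and the critical height
H_c = (4c/γ) · sinβ cosφ / [1 − cos(β − φ)]
    = (4·47.8/17.3) · sin58.6°·cos15.4° / [1 − cos(43.2°)]
    = 11.052 · 0.8536·0.9641 / [1 − 0.7290]
    = 11.052 · 0.8229 / 0.2710
    = 33.56 m

H_c = 33.56 m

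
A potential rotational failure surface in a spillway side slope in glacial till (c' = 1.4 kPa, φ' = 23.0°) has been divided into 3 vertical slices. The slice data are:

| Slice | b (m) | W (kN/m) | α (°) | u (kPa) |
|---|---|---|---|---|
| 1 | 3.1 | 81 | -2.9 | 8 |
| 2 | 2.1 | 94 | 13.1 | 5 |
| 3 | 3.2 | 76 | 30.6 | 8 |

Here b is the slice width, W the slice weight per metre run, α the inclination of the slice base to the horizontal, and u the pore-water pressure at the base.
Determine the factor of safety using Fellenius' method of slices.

Ordinary method of slices: FS = Σ[c'·Δl_i + (W_i cosα_i − u_i·Δl_i)·tanφ'] / Σ W_i sinα_i, with Δl_i = b_i / cosα_i.
Slice 1: Δl = 3.1/cos(-2.9°) = 3.104 m; N'_1 = 81·cos(-2.9°) − 8·3.104 = 56.1; c'Δl = 4.35; W sinα = -4.1
Slice 2: Δl = 2.1/cos13.1° = 2.156 m; N'_2 = 94·cos13.1° − 5·2.156 = 80.8; c'Δl = 3.02; W sinα = 21.3
Slice 3: Δl = 3.2/cos30.6° = 3.718 m; N'_3 = 76·cos30.6° − 8·3.718 = 35.7; c'Δl = 5.20; W sinα = 38.7
Σc'Δl = 12.6 kN/m; ΣN' = 172.5 kN/m; ΣW sinα = 55.9 kN/m
Resisting = 12.6 + 172.5·tan23.0° = 12.6 + 73.2 = 85.8 kN/m
FS = 85.8 / 55.9 = 1.535

FS = 1.53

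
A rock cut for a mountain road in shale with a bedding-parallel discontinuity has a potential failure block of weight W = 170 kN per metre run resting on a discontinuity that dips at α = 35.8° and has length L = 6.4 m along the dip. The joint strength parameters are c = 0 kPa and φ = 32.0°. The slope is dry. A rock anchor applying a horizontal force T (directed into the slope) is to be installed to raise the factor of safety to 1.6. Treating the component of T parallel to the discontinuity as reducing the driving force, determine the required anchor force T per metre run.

T = 44 kN/m

Resolving forces along and normal to the sliding plane, with the horizontal anchor force T adding T·sinα to the effective normal force and T·cosα acting up the plane against the driving force:
FS = [cL + (W cosα + T sinα) tanφ] / [W sinα − T cosα]
Without the anchor: N' = 137.9 kN/m, driving T_d = 99.4 kN/m, resisting R = 0·6.4 + 137.9·tan32.0° = 86.2 kN/m, FS = 0.87.
Setting FS = 1.6 and solving for T:
1.6·(99.4 − T cos35.8°) = 86.2 + T sin35.8°·tan32.0°
T·(sin35.8°·tan32.0° + 1.6·cos35.8°) = 1.6·99.4 − 86.2
T·(0.5850·0.6249 + 1.6·0.8111) = 159.1 − 86.2 = 73.0
T·1.6632 = 73.0
T = 43.9 kN/m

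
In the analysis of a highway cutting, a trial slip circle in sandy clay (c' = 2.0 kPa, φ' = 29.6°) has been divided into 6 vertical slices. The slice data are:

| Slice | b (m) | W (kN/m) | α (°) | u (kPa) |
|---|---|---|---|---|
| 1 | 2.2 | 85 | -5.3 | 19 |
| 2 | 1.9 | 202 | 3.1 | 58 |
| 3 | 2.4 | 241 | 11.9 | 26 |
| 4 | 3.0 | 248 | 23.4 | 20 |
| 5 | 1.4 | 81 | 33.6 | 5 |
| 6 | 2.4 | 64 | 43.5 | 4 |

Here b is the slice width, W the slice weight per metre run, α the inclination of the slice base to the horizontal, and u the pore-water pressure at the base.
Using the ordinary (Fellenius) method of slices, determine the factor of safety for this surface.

Ordinary method of slices: FS = Σ[c'·Δl_i + (W_i cosα_i − u_i·Δl_i)·tanφ'] / Σ W_i sinα_i, with Δl_i = b_i / cosα_i.
Slice 1: Δl = 2.2/cos(-5.3°) = 2.209 m; N'_1 = 85·cos(-5.3°) − 19·2.209 = 42.7; c'Δl = 4.42; W sinα = -7.9
Slice 2: Δl = 1.9/cos3.1° = 1.903 m; N'_2 = 202·cos3.1° − 58·1.903 = 91.3; c'Δl = 3.81; W sinα = 10.9
Slice 3: Δl = 2.4/cos11.9° = 2.453 m; N'_3 = 241·cos11.9° − 26·2.453 = 172.1; c'Δl = 4.91; W sinα = 49.7
Slice 4: Δl = 3.0/cos23.4° = 3.269 m; N'_4 = 248·cos23.4° − 20·3.269 = 162.2; c'Δl = 6.54; W sinα = 98.5
Slice 5: Δl = 1.4/cos33.6° = 1.681 m; N'_5 = 81·cos33.6° − 5·1.681 = 59.1; c'Δl = 3.36; W sinα = 44.8
Slice 6: Δl = 2.4/cos43.5° = 3.309 m; N'_6 = 64·cos43.5° − 4·3.309 = 33.2; c'Δl = 6.62; W sinα = 44.1
Σc'Δl = 29.6 kN/m; ΣN' = 560.5 kN/m; ΣW sinα = 240.1 kN/m
Resisting = 29.6 + 560.5·tan29.6° = 29.6 + 318.4 = 348.1 kN/m
FS = 348.1 / 240.1 = 1.449

FS = 1.45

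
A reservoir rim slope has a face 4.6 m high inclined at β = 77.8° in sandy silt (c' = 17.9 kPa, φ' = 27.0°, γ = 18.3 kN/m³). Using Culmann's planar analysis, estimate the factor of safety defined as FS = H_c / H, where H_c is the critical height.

H_c = (4c'/γ) · sinβ cosφ' / [1 − cos(β − φ')]
    = (4·17.9/18.3) · sin77.8°·cos27.0° / [1 − cos50.8°]
    = 3.913 · 0.8709 / 0.3680 = 9.26 m
FS = H_c / H = 9.26 / 4.6 = 2.013

FS = 2.01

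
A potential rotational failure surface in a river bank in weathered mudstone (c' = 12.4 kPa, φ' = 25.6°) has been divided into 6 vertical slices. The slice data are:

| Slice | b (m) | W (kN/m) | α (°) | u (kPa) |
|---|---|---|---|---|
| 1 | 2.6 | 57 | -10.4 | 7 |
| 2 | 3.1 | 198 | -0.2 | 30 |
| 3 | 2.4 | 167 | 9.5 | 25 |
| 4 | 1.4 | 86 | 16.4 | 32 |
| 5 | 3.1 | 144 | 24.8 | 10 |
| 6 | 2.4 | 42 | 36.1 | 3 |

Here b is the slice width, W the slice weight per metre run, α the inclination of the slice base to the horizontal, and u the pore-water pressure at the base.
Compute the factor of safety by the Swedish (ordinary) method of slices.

FS = 3.11

Ordinary method of slices: FS = Σ[c'·Δl_i + (W_i cosα_i − u_i·Δl_i)·tanφ'] / Σ W_i sinα_i, with Δl_i = b_i / cosα_i.
Slice 1: Δl = 2.6/cos(-10.4°) = 2.643 m; N'_1 = 57·cos(-10.4°) − 7·2.643 = 37.6; c'Δl = 32.78; W sinα = -10.3
Slice 2: Δl = 3.1/cos(-0.2°) = 3.100 m; N'_2 = 198·cos(-0.2°) − 30·3.100 = 105.0; c'Δl = 38.44; W sinα = -0.7
Slice 3: Δl = 2.4/cos9.5° = 2.433 m; N'_3 = 167·cos9.5° − 25·2.433 = 103.9; c'Δl = 30.17; W sinα = 27.6
Slice 4: Δl = 1.4/cos16.4° = 1.459 m; N'_4 = 86·cos16.4° − 32·1.459 = 35.8; c'Δl = 18.10; W sinα = 24.3
Slice 5: Δl = 3.1/cos24.8° = 3.415 m; N'_5 = 144·cos24.8° − 10·3.415 = 96.6; c'Δl = 42.35; W sinα = 60.4
Slice 6: Δl = 2.4/cos36.1° = 2.970 m; N'_6 = 42·cos36.1° − 3·2.970 = 25.0; c'Δl = 36.83; W sinα = 24.7
Σc'Δl = 198.7 kN/m; ΣN' = 403.8 kN/m; ΣW sinα = 126.0 kN/m
Resisting = 198.7 + 403.8·tan25.6° = 198.7 + 193.5 = 392.1 kN/m
FS = 392.1 / 126.0 = 3.112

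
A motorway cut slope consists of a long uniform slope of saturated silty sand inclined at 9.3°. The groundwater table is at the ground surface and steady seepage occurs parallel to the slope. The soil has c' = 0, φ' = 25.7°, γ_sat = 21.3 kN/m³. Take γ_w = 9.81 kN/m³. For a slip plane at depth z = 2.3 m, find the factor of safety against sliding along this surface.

With seepage parallel to the slope and the water table at the surface, the effective normal stress on the slip plane uses the buoyant unit weight γ' = γ_sat − γ_w while the driving shear stress uses γ_sat:
FS = [c' + γ' z cos²β tanφ'] / [γ_sat z sinβ cosβ]
(For c' = 0 this reduces to FS = (γ'/γ_sat)·tanφ'/tanβ.)
γ' = 21.3 − 9.81 = 11.49 kN/m³
Numerator = 0.0 + 11.49·2.3·cos²9.3°·tan25.7° = 0.0 + 11.49·2.3·0.9739·0.4813 = 12.386 kPa
Denominator = 21.3·2.3·sin9.3°·cos9.3° = 21.3·2.3·0.1616·0.9869 = 7.813 kPa
FS = 12.386 / 7.813 = 1.585

FS = 1.59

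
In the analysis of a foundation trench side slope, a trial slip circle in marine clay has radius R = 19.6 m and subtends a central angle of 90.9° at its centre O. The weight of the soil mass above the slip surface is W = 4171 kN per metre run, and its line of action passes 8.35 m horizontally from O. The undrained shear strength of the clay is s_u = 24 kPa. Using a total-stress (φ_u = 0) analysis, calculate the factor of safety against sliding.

FS = 0.42

Taking moments about the centre O, the resisting moment is provided by the undrained shear strength acting along the arc:
Arc length L_a = R·θ = 19.6·(90.9°·π/180) = 19.6·1.5865 = 31.10 m
M_R = s_u·L_a·R = 24·31.10·19.6 = 14627.3 kN·m/m
M_D = W·d = 4171·8.35 = 34827.8 kN·m/m
FS = M_R / M_D = 14627.3 / 34827.8 = 0.420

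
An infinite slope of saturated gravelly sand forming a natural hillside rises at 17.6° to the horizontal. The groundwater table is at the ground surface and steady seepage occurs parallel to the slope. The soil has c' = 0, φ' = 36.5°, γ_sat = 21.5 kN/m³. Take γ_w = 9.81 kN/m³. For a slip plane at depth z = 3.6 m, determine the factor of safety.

With seepage parallel to the slope and the water table at the surface, the effective normal stress on the slip plane uses the buoyant unit weight γ' = γ_sat − γ_w while the driving shear stress uses γ_sat:
FS = [c' + γ' z cos²β tanφ'] / [γ_sat z sinβ cosβ]
(For c' = 0 this reduces to FS = (γ'/γ_sat)·tanφ'/tanβ.)
γ' = 21.5 − 9.81 = 11.69 kN/m³
Numerator = 0.0 + 11.69·3.6·cos²17.6°·tan36.5° = 0.0 + 11.69·3.6·0.9086·0.7400 = 28.293 kPa
Denominator = 21.5·3.6·sin17.6°·cos17.6° = 21.5·3.6·0.3024·0.9532 = 22.308 kPa
FS = 28.293 / 22.308 = 1.268

FS = 1.27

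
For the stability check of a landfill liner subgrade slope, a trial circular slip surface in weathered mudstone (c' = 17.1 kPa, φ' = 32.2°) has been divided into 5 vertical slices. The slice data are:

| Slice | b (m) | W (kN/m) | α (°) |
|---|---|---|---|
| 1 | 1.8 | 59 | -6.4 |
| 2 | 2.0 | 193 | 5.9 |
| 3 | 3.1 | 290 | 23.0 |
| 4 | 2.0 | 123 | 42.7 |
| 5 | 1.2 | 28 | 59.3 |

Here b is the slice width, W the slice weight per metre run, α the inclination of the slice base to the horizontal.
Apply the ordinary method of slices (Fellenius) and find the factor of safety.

Ordinary method of slices: FS = Σ[c'·Δl_i + (W_i cosα_i)·tanφ'] / Σ W_i sinα_i, with Δl_i = b_i / cosα_i.
Slice 1: Δl = 1.8/cos(-6.4°) = 1.811 m; N'_1 = 59·cos(-6.4°) = 58.6; c'Δl = 30.97; W sinα = -6.6
Slice 2: Δl = 2.0/cos5.9° = 2.011 m; N'_2 = 193·cos5.9° = 192.0; c'Δl = 34.38; W sinα = 19.8
Slice 3: Δl = 3.1/cos23.0° = 3.368 m; N'_3 = 290·cos23.0° = 266.9; c'Δl = 57.59; W sinα = 113.3
Slice 4: Δl = 2.0/cos42.7° = 2.721 m; N'_4 = 123·cos42.7° = 90.4; c'Δl = 46.54; W sinα = 83.4
Slice 5: Δl = 1.2/cos59.3° = 2.350 m; N'_5 = 28·cos59.3° = 14.3; c'Δl = 40.19; W sinα = 24.1
Σc'Δl = 209.7 kN/m; ΣN' = 622.2 kN/m; ΣW sinα = 234.1 kN/m
Resisting = 209.7 + 622.2·tan32.2° = 209.7 + 391.8 = 601.5 kN/m
FS = 601.5 / 234.1 = 2.570

FS = 2.57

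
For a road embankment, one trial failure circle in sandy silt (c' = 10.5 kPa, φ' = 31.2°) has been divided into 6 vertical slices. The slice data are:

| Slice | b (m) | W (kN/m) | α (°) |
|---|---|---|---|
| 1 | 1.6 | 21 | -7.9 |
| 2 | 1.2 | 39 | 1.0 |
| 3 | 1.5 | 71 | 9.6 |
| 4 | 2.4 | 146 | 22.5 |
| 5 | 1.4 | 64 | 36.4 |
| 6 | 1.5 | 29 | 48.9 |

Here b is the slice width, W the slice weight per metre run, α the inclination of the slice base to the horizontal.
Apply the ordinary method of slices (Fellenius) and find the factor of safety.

Ordinary method of slices: FS = Σ[c'·Δl_i + (W_i cosα_i)·tanφ'] / Σ W_i sinα_i, with Δl_i = b_i / cosα_i.
Slice 1: Δl = 1.6/cos(-7.9°) = 1.615 m; N'_1 = 21·cos(-7.9°) = 20.8; c'Δl = 16.96; W sinα = -2.9
Slice 2: Δl = 1.2/cos1.0° = 1.200 m; N'_2 = 39·cos1.0° = 39.0; c'Δl = 12.60; W sinα = 0.7
Slice 3: Δl = 1.5/cos9.6° = 1.521 m; N'_3 = 71·cos9.6° = 70.0; c'Δl = 15.97; W sinα = 11.8
Slice 4: Δl = 2.4/cos22.5° = 2.598 m; N'_4 = 146·cos22.5° = 134.9; c'Δl = 27.28; W sinα = 55.9
Slice 5: Δl = 1.4/cos36.4° = 1.739 m; N'_5 = 64·cos36.4° = 51.5; c'Δl = 18.26; W sinα = 38.0
Slice 6: Δl = 1.5/cos48.9° = 2.282 m; N'_6 = 29·cos48.9° = 19.1; c'Δl = 23.96; W sinα = 21.9
Σc'Δl = 115.0 kN/m; ΣN' = 335.3 kN/m; ΣW sinα = 125.3 kN/m
Resisting = 115.0 + 335.3·tan31.2° = 115.0 + 203.0 = 318.1 kN/m
FS = 318.1 / 125.3 = 2.538

FS = 2.54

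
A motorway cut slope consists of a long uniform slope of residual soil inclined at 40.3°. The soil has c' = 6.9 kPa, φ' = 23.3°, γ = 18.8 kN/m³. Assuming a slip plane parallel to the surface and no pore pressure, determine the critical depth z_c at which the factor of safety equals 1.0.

z_c = 1.51 m

Setting FS = 1.00 in FS = [c' + γz cos²β tanφ'] / [γz sinβ cosβ] and solving for z:
z = c' / [γ cosβ (FS·sinβ − cosβ·tanφ')]
  = 6.9 / [18.8·cos40.3°·(1.00·sin40.3° − cos40.3°·tan23.3°)]
  = 6.9 / [18.8·0.7627·(1.00·0.6468 − 0.7627·0.4307)]
  = 6.9 / 4.5643 = 1.512 m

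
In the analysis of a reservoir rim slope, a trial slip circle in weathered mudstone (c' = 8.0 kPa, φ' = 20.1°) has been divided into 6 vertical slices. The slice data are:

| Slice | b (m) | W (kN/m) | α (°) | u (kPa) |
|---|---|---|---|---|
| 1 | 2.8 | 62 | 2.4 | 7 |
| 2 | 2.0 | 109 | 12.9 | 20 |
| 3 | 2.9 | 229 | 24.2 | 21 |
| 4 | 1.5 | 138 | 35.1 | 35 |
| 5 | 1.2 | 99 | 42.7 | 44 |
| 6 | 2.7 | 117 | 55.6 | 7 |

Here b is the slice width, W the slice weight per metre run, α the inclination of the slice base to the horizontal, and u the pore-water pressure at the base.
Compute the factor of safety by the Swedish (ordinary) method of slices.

FS = 0.69

Ordinary method of slices: FS = Σ[c'·Δl_i + (W_i cosα_i − u_i·Δl_i)·tanφ'] / Σ W_i sinα_i, with Δl_i = b_i / cosα_i.
Slice 1: Δl = 2.8/cos2.4° = 2.802 m; N'_1 = 62·cos2.4° − 7·2.802 = 42.3; c'Δl = 22.42; W sinα = 2.6
Slice 2: Δl = 2.0/cos12.9° = 2.052 m; N'_2 = 109·cos12.9° − 20·2.052 = 65.2; c'Δl = 16.41; W sinα = 24.3
Slice 3: Δl = 2.9/cos24.2° = 3.179 m; N'_3 = 229·cos24.2° − 21·3.179 = 142.1; c'Δl = 25.44; W sinα = 93.9
Slice 4: Δl = 1.5/cos35.1° = 1.833 m; N'_4 = 138·cos35.1° − 35·1.833 = 48.7; c'Δl = 14.67; W sinα = 79.4
Slice 5: Δl = 1.2/cos42.7° = 1.633 m; N'_5 = 99·cos42.7° − 44·1.633 = 0.9; c'Δl = 13.06; W sinα = 67.1
Slice 6: Δl = 2.7/cos55.6° = 4.779 m; N'_6 = 117·cos55.6° − 7·4.779 = 32.6; c'Δl = 38.23; W sinα = 96.5
Σc'Δl = 130.2 kN/m; ΣN' = 331.9 kN/m; ΣW sinα = 363.8 kN/m
Resisting = 130.2 + 331.9·tan20.1° = 130.2 + 121.5 = 251.7 kN/m
FS = 251.7 / 363.8 = 0.692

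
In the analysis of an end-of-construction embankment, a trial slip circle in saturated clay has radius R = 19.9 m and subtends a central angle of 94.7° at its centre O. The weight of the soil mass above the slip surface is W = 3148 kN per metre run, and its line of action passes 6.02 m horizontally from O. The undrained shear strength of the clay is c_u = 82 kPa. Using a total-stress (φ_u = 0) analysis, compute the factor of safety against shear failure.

FS = 2.83

Taking moments about the centre O, the resisting moment is provided by the undrained shear strength acting along the arc:
Arc length L_a = R·θ = 19.9·(94.7°·π/180) = 19.9·1.6528 = 32.89 m
M_R = c_u·L_a·R = 82·32.89·19.9 = 53671.9 kN·m/m
M_D = W·d = 3148·6.02 = 18951.0 kN·m/m
FS = M_R / M_D = 53671.9 / 18951.0 = 2.832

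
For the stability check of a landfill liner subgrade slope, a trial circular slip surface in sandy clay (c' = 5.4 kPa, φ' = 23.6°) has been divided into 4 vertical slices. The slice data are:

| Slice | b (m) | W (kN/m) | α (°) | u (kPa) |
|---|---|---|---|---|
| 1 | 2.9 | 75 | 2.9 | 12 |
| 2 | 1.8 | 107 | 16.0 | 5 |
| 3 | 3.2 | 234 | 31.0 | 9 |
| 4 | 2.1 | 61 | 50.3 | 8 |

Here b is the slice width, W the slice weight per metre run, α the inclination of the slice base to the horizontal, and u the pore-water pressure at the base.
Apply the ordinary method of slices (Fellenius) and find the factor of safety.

Ordinary method of slices: FS = Σ[c'·Δl_i + (W_i cosα_i − u_i·Δl_i)·tanφ'] / Σ W_i sinα_i, with Δl_i = b_i / cosα_i.
Slice 1: Δl = 2.9/cos2.9° = 2.904 m; N'_1 = 75·cos2.9° − 12·2.904 = 40.1; c'Δl = 15.68; W sinα = 3.8
Slice 2: Δl = 1.8/cos16.0° = 1.873 m; N'_2 = 107·cos16.0° − 5·1.873 = 93.5; c'Δl = 10.11; W sinα = 29.5
Slice 3: Δl = 3.2/cos31.0° = 3.733 m; N'_3 = 234·cos31.0° − 9·3.733 = 167.0; c'Δl = 20.16; W sinα = 120.5
Slice 4: Δl = 2.1/cos50.3° = 3.288 m; N'_4 = 61·cos50.3° − 8·3.288 = 12.7; c'Δl = 17.75; W sinα = 46.9
Σc'Δl = 63.7 kN/m; ΣN' = 313.2 kN/m; ΣW sinα = 200.7 kN/m
Resisting = 63.7 + 313.2·tan23.6° = 63.7 + 136.8 = 200.5 kN/m
FS = 200.5 / 200.7 = 0.999

FS = 1.00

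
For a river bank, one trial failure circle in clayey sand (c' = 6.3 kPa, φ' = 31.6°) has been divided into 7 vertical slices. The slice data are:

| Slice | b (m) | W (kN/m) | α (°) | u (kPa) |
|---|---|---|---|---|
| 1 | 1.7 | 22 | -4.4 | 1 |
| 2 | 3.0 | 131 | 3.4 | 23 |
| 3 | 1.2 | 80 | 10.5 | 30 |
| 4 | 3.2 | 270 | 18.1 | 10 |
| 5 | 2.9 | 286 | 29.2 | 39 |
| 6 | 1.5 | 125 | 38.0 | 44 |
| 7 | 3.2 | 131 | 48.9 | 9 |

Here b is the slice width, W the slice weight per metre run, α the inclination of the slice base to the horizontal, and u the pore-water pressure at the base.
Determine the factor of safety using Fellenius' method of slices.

Ordinary method of slices: FS = Σ[c'·Δl_i + (W_i cosα_i − u_i·Δl_i)·tanφ'] / Σ W_i sinα_i, with Δl_i = b_i / cosα_i.
Slice 1: Δl = 1.7/cos(-4.4°) = 1.705 m; N'_1 = 22·cos(-4.4°) − 1·1.705 = 20.2; c'Δl = 10.74; W sinα = -1.7
Slice 2: Δl = 3.0/cos3.4° = 3.005 m; N'_2 = 131·cos3.4° − 23·3.005 = 61.6; c'Δl = 18.93; W sinα = 7.8
Slice 3: Δl = 1.2/cos10.5° = 1.220 m; N'_3 = 80·cos10.5° − 30·1.220 = 42.0; c'Δl = 7.69; W sinα = 14.6
Slice 4: Δl = 3.2/cos18.1° = 3.367 m; N'_4 = 270·cos18.1° − 10·3.367 = 223.0; c'Δl = 21.21; W sinα = 83.9
Slice 5: Δl = 2.9/cos29.2° = 3.322 m; N'_5 = 286·cos29.2° − 39·3.322 = 120.1; c'Δl = 20.93; W sinα = 139.5
Slice 6: Δl = 1.5/cos38.0° = 1.904 m; N'_6 = 125·cos38.0° − 44·1.904 = 14.7; c'Δl = 11.99; W sinα = 77.0
Slice 7: Δl = 3.2/cos48.9° = 4.868 m; N'_7 = 131·cos48.9° − 9·4.868 = 42.3; c'Δl = 30.67; W sinα = 98.7
Σc'Δl = 122.2 kN/m; ΣN' = 524.0 kN/m; ΣW sinα = 419.7 kN/m
Resisting = 122.2 + 524.0·tan31.6° = 122.2 + 322.4 = 444.6 kN/m
FS = 444.6 / 419.7 = 1.059

FS = 1.06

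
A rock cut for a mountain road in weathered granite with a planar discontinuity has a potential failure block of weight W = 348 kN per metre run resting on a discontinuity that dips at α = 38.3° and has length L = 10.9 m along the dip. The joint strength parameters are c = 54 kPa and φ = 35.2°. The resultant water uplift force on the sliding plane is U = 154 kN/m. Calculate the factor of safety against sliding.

Resolving the block weight along and normal to the plane and applying the Mohr–Coulomb strength on the joint:
N' = W cosα − U = 348·cos38.3° − 154 = 119.1 kN/m
Driving force T = W sinα = 348·sin38.3° = 215.7 kN/m
Resisting force R = c·L + N'·tanφ = 54·10.9 + 119.1·tan35.2° = 588.6 + 84.0 = 672.6 kN/m
FS = R / T = 672.6 / 215.7 = 3.119

FS = 3.12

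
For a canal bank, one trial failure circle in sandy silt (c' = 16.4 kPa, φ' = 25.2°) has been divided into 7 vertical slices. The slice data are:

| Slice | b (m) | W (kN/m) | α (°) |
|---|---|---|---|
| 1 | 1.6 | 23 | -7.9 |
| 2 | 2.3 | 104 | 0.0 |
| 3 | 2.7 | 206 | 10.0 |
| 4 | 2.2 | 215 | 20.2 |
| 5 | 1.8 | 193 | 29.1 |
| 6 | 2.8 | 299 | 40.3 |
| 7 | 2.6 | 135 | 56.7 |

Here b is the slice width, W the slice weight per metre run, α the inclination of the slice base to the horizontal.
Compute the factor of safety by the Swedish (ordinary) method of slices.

Ordinary method of slices: FS = Σ[c'·Δl_i + (W_i cosα_i)·tanφ'] / Σ W_i sinα_i, with Δl_i = b_i / cosα_i.
Slice 1: Δl = 1.6/cos(-7.9°) = 1.615 m; N'_1 = 23·cos(-7.9°) = 22.8; c'Δl = 26.49; W sinα = -3.2
Slice 2: Δl = 2.3/cos0.0° = 2.300 m; N'_2 = 104·cos0.0° = 104.0; c'Δl = 37.72; W sinα = 0.0
Slice 3: Δl = 2.7/cos10.0° = 2.742 m; N'_3 = 206·cos10.0° = 202.9; c'Δl = 44.96; W sinα = 35.8
Slice 4: Δl = 2.2/cos20.2° = 2.344 m; N'_4 = 215·cos20.2° = 201.8; c'Δl = 38.44; W sinα = 74.2
Slice 5: Δl = 1.8/cos29.1° = 2.060 m; N'_5 = 193·cos29.1° = 168.6; c'Δl = 33.78; W sinα = 93.9
Slice 6: Δl = 2.8/cos40.3° = 3.671 m; N'_6 = 299·cos40.3° = 228.0; c'Δl = 60.21; W sinα = 193.4
Slice 7: Δl = 2.6/cos56.7° = 4.736 m; N'_7 = 135·cos56.7° = 74.1; c'Δl = 77.67; W sinα = 112.8
Σc'Δl = 319.3 kN/m; ΣN' = 1002.2 kN/m; ΣW sinα = 506.9 kN/m
Resisting = 319.3 + 1002.2·tan25.2° = 319.3 + 471.6 = 790.9 kN/m
FS = 790.9 / 506.9 = 1.560

FS = 1.56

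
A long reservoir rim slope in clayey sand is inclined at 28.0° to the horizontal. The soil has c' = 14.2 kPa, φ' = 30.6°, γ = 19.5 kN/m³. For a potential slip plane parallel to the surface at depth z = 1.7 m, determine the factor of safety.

For an infinite slope with a slip plane parallel to the surface (no pore pressure): FS = [c' + γz cos²β tanφ'] / [γz sinβ cosβ].
γz = 19.5·1.7 = 33.15 kN/m²
Numerator = 14.2 + 33.15·cos²28.0°·tan30.6° = 14.2 + 33.15·0.7796·0.5914 = 29.484 kPa
Denominator = 33.15·sin28.0°·cos28.0° = 33.15·0.4695·0.8829 = 13.741 kPa
FS = 29.484 / 13.741 = 2.146

FS = 2.15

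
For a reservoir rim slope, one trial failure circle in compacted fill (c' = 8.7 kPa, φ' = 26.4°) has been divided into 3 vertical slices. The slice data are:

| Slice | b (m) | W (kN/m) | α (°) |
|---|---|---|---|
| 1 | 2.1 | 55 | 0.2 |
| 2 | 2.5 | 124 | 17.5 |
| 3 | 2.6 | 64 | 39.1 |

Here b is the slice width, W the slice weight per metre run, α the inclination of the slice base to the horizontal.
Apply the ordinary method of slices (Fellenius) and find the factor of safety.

Ordinary method of slices: FS = Σ[c'·Δl_i + (W_i cosα_i)·tanφ'] / Σ W_i sinα_i, with Δl_i = b_i / cosα_i.
Slice 1: Δl = 2.1/cos0.2° = 2.100 m; N'_1 = 55·cos0.2° = 55.0; c'Δl = 18.27; W sinα = 0.2
Slice 2: Δl = 2.5/cos17.5° = 2.621 m; N'_2 = 124·cos17.5° = 118.3; c'Δl = 22.81; W sinα = 37.3
Slice 3: Δl = 2.6/cos39.1° = 3.350 m; N'_3 = 64·cos39.1° = 49.7; c'Δl = 29.15; W sinα = 40.4
Σc'Δl = 70.2 kN/m; ΣN' = 222.9 kN/m; ΣW sinα = 77.8 kN/m
Resisting = 70.2 + 222.9·tan26.4° = 70.2 + 110.7 = 180.9 kN/m
FS = 180.9 / 77.8 = 2.324

FS = 2.32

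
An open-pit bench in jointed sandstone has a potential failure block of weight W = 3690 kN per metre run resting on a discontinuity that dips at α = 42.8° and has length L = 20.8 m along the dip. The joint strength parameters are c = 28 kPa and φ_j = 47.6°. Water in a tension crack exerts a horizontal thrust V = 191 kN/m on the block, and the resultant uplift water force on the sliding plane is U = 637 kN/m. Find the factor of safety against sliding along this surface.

FS = 1.02

Resolving the block weight along and normal to the plane and applying the Mohr–Coulomb strength on the joint:
N' = W cosα − U − V sinα = 3690·cos42.8° − 637 − 191·sin42.8° = 1940.7 kN/m
Driving force T = W sinα + V cosα = 3690·sin42.8° + 191·cos42.8° = 2647.3 kN/m
Resisting force R = c·L + N'·tanφ_j = 28·20.8 + 1940.7·tan47.6° = 582.4 + 2125.3 = 2707.7 kN/m
FS = R / T = 2707.7 / 2647.3 = 1.023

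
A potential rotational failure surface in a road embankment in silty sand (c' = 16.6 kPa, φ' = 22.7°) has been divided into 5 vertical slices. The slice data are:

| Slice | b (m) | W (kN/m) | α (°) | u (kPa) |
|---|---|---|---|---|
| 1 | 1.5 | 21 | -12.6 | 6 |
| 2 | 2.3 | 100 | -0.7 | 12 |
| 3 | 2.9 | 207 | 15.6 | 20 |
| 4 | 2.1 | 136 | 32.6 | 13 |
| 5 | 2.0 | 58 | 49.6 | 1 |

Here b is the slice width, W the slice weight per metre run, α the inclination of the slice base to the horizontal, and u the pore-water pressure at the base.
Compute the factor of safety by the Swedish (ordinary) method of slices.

Ordinary method of slices: FS = Σ[c'·Δl_i + (W_i cosα_i − u_i·Δl_i)·tanφ'] / Σ W_i sinα_i, with Δl_i = b_i / cosα_i.
Slice 1: Δl = 1.5/cos(-12.6°) = 1.537 m; N'_1 = 21·cos(-12.6°) − 6·1.537 = 11.3; c'Δl = 25.51; W sinα = -4.6
Slice 2: Δl = 2.3/cos(-0.7°) = 2.300 m; N'_2 = 100·cos(-0.7°) − 12·2.300 = 72.4; c'Δl = 38.18; W sinα = -1.2
Slice 3: Δl = 2.9/cos15.6° = 3.011 m; N'_3 = 207·cos15.6° − 20·3.011 = 139.2; c'Δl = 49.98; W sinα = 55.7
Slice 4: Δl = 2.1/cos32.6° = 2.493 m; N'_4 = 136·cos32.6° − 13·2.493 = 82.2; c'Δl = 41.38; W sinα = 73.3
Slice 5: Δl = 2.0/cos49.6° = 3.086 m; N'_5 = 58·cos49.6° − 1·3.086 = 34.5; c'Δl = 51.23; W sinα = 44.2
Σc'Δl = 206.3 kN/m; ΣN' = 339.5 kN/m; ΣW sinα = 167.3 kN/m
Resisting = 206.3 + 339.5·tan22.7° = 206.3 + 142.0 = 348.3 kN/m
FS = 348.3 / 167.3 = 2.082

FS = 2.08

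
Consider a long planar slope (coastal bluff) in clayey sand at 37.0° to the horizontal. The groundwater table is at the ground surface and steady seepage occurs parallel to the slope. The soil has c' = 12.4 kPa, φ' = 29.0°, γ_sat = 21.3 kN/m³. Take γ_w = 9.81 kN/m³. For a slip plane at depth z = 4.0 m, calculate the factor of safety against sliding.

With seepage parallel to the slope and the water table at the surface, the effective normal stress on the slip plane uses the buoyant unit weight γ' = γ_sat − γ_w while the driving shear stress uses γ_sat:
FS = [c' + γ' z cos²β tanφ'] / [γ_sat z sinβ cosβ]
γ' = 21.3 − 9.81 = 11.49 kN/m³
Numerator = 12.4 + 11.49·4.0·cos²37.0°·tan29.0° = 12.4 + 11.49·4.0·0.6378·0.5543 = 28.649 kPa
Denominator = 21.3·4.0·sin37.0°·cos37.0° = 21.3·4.0·0.6018·0.7986 = 40.950 kPa
FS = 28.649 / 40.950 = 0.700

FS = 0.70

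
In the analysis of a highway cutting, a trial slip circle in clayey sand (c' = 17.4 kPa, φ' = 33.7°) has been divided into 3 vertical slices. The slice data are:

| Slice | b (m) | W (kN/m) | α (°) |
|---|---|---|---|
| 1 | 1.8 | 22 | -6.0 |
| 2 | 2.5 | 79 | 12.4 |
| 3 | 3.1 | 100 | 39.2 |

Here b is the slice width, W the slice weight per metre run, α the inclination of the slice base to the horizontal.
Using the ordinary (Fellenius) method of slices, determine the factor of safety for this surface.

Ordinary method of slices: FS = Σ[c'·Δl_i + (W_i cosα_i)·tanφ'] / Σ W_i sinα_i, with Δl_i = b_i / cosα_i.
Slice 1: Δl = 1.8/cos(-6.0°) = 1.810 m; N'_1 = 22·cos(-6.0°) = 21.9; c'Δl = 31.49; W sinα = -2.3
Slice 2: Δl = 2.5/cos12.4° = 2.560 m; N'_2 = 79·cos12.4° = 77.2; c'Δl = 44.54; W sinα = 17.0
Slice 3: Δl = 3.1/cos39.2° = 4.000 m; N'_3 = 100·cos39.2° = 77.5; c'Δl = 69.60; W sinα = 63.2
Σc'Δl = 145.6 kN/m; ΣN' = 176.5 kN/m; ΣW sinα = 77.9 kN/m
Resisting = 145.6 + 176.5·tan33.7° = 145.6 + 117.7 = 263.4 kN/m
FS = 263.4 / 77.9 = 3.382

FS = 3.38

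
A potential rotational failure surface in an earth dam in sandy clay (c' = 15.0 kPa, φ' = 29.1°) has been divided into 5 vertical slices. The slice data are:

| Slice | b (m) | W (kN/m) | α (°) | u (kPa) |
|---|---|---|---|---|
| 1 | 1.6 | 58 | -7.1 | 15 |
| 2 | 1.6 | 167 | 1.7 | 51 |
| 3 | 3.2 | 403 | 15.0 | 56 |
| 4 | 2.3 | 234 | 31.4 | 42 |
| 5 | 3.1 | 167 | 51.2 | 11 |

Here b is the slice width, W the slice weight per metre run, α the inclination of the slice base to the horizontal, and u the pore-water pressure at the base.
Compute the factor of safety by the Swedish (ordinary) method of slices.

Ordinary method of slices: FS = Σ[c'·Δl_i + (W_i cosα_i − u_i·Δl_i)·tanφ'] / Σ W_i sinα_i, with Δl_i = b_i / cosα_i.
Slice 1: Δl = 1.6/cos(-7.1°) = 1.612 m; N'_1 = 58·cos(-7.1°) − 15·1.612 = 33.4; c'Δl = 24.19; W sinα = -7.2
Slice 2: Δl = 1.6/cos1.7° = 1.601 m; N'_2 = 167·cos1.7° − 51·1.601 = 85.3; c'Δl = 24.01; W sinα = 5.0
Slice 3: Δl = 3.2/cos15.0° = 3.313 m; N'_3 = 403·cos15.0° − 56·3.313 = 203.7; c'Δl = 49.69; W sinα = 104.3
Slice 4: Δl = 2.3/cos31.4° = 2.695 m; N'_4 = 234·cos31.4° − 42·2.695 = 86.6; c'Δl = 40.42; W sinα = 121.9
Slice 5: Δl = 3.1/cos51.2° = 4.947 m; N'_5 = 167·cos51.2° − 11·4.947 = 50.2; c'Δl = 74.21; W sinα = 130.1
Σc'Δl = 212.5 kN/m; ΣN' = 459.2 kN/m; ΣW sinα = 354.2 kN/m
Resisting = 212.5 + 459.2·tan29.1° = 212.5 + 255.6 = 468.1 kN/m
FS = 468.1 / 354.2 = 1.322

FS = 1.32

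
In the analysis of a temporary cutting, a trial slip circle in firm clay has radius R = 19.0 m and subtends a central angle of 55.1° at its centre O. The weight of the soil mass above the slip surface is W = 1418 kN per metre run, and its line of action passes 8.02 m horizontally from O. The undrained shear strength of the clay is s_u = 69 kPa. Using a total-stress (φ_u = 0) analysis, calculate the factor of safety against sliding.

Taking moments about the centre O, the resisting moment is provided by the undrained shear strength acting along the arc:
Arc length L_a = R·θ = 19.0·(55.1°·π/180) = 19.0·0.9617 = 18.27 m
M_R = s_u·L_a·R = 69·18.27·19.0 = 23954.4 kN·m/m
M_D = W·d = 1418·8.02 = 11372.4 kN·m/m
FS = M_R / M_D = 23954.4 / 11372.4 = 2.106

FS = 2.11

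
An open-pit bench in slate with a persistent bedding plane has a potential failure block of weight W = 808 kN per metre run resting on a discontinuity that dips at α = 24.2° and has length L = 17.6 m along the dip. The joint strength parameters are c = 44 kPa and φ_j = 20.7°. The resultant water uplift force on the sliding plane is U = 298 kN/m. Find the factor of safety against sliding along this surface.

Resolving the block weight along and normal to the plane and applying the Mohr–Coulomb strength on the joint:
N' = W cosα − U = 808·cos24.2° − 298 = 439.0 kN/m
Driving force T = W sinα = 808·sin24.2° = 331.2 kN/m
Resisting force R = c·L + N'·tanφ_j = 44·17.6 + 439.0·tan20.7° = 774.4 + 165.9 = 940.3 kN/m
FS = R / T = 940.3 / 331.2 = 2.839

FS = 2.84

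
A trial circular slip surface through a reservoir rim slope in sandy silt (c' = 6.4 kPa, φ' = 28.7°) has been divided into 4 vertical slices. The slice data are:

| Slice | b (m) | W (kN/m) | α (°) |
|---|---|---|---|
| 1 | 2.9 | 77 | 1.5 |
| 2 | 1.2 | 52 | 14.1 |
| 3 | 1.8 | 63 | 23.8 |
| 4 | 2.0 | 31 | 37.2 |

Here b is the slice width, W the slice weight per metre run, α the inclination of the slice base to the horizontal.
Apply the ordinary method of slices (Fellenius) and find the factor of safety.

Ordinary method of slices: FS = Σ[c'·Δl_i + (W_i cosα_i)·tanφ'] / Σ W_i sinα_i, with Δl_i = b_i / cosα_i.
Slice 1: Δl = 2.9/cos1.5° = 2.901 m; N'_1 = 77·cos1.5° = 77.0; c'Δl = 18.57; W sinα = 2.0
Slice 2: Δl = 1.2/cos14.1° = 1.237 m; N'_2 = 52·cos14.1° = 50.4; c'Δl = 7.92; W sinα = 12.7
Slice 3: Δl = 1.8/cos23.8° = 1.967 m; N'_3 = 63·cos23.8° = 57.6; c'Δl = 12.59; W sinα = 25.4
Slice 4: Δl = 2.0/cos37.2° = 2.511 m; N'_4 = 31·cos37.2° = 24.7; c'Δl = 16.07; W sinα = 18.7
Σc'Δl = 55.1 kN/m; ΣN' = 209.7 kN/m; ΣW sinα = 58.8 kN/m
Resisting = 55.1 + 209.7·tan28.7° = 55.1 + 114.8 = 170.0 kN/m
FS = 170.0 / 58.8 = 2.888

FS = 2.89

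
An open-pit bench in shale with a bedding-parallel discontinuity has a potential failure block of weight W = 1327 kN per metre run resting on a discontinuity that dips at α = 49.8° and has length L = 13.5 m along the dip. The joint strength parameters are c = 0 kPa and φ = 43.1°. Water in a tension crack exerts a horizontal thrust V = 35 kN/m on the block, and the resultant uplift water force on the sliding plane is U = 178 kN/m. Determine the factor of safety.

FS = 0.59

Resolving the block weight along and normal to the plane and applying the Mohr–Coulomb strength on the joint:
N' = W cosα − U − V sinα = 1327·cos49.8° − 178 − 35·sin49.8° = 651.8 kN/m
Driving force T = W sinα + V cosα = 1327·sin49.8° + 35·cos49.8° = 1036.1 kN/m
Resisting force R = c·L + N'·tanφ = 0·13.5 + 651.8·tan43.1° = 0.0 + 609.9 = 609.9 kN/m
FS = R / T = 609.9 / 1036.1 = 0.589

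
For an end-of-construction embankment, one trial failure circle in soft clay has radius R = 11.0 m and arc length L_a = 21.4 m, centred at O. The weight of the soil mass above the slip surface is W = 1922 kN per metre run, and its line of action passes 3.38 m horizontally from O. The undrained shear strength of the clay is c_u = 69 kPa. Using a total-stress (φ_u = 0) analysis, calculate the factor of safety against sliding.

Taking moments about the centre O, the resisting moment is provided by the undrained shear strength acting along the arc:
M_R = c_u·L_a·R = 69·21.40·11.0 = 16242.6 kN·m/m
M_D = W·d = 1922·3.38 = 6496.4 kN·m/m
FS = M_R / M_D = 16242.6 / 6496.4 = 2.500

FS = 2.50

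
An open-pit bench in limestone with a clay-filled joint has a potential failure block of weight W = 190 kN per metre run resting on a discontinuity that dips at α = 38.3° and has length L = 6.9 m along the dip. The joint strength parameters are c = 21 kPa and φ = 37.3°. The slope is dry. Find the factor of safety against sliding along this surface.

FS = 2.20

Resolving the block weight along and normal to the plane and applying the Mohr–Coulomb strength on the joint:
N' = W cosα = 190·cos38.3° = 149.1 kN/m
Driving force T = W sinα = 190·sin38.3° = 117.8 kN/m
Resisting force R = c·L + N'·tanφ = 21·6.9 + 149.1·tan37.3° = 144.9 + 113.6 = 258.5 kN/m
FS = R / T = 258.5 / 117.8 = 2.195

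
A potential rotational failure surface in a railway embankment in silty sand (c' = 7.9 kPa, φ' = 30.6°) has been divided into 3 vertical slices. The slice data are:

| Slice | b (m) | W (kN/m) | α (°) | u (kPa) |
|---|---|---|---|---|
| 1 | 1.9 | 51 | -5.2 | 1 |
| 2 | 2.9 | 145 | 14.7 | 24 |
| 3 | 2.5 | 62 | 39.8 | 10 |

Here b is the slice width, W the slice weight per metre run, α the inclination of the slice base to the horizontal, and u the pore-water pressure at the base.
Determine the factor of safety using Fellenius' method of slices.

Ordinary method of slices: FS = Σ[c'·Δl_i + (W_i cosα_i − u_i·Δl_i)·tanφ'] / Σ W_i sinα_i, with Δl_i = b_i / cosα_i.
Slice 1: Δl = 1.9/cos(-5.2°) = 1.908 m; N'_1 = 51·cos(-5.2°) − 1·1.908 = 48.9; c'Δl = 15.07; W sinα = -4.6
Slice 2: Δl = 2.9/cos14.7° = 2.998 m; N'_2 = 145·cos14.7° − 24·2.998 = 68.3; c'Δl = 23.69; W sinα = 36.8
Slice 3: Δl = 2.5/cos39.8° = 3.254 m; N'_3 = 62·cos39.8° − 10·3.254 = 15.1; c'Δl = 25.71; W sinα = 39.7
Σc'Δl = 64.5 kN/m; ΣN' = 132.3 kN/m; ΣW sinα = 71.9 kN/m
Resisting = 64.5 + 132.3·tan30.6° = 64.5 + 78.2 = 142.7 kN/m
FS = 142.7 / 71.9 = 1.986

FS = 1.99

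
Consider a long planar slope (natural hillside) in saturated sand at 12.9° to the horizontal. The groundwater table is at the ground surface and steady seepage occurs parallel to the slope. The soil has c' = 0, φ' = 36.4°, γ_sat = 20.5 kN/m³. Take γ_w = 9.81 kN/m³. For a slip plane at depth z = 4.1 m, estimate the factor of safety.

FS = 1.68

With seepage parallel to the slope and the water table at the surface, the effective normal stress on the slip plane uses the buoyant unit weight γ' = γ_sat − γ_w while the driving shear stress uses γ_sat:
FS = [c' + γ' z cos²β tanφ'] / [γ_sat z sinβ cosβ]
(For c' = 0 this reduces to FS = (γ'/γ_sat)·tanφ'/tanβ.)
γ' = 20.5 − 9.81 = 10.69 kN/m³
Numerator = 0.0 + 10.69·4.1·cos²12.9°·tan36.4° = 0.0 + 10.69·4.1·0.9502·0.7373 = 30.703 kPa
Denominator = 20.5·4.1·sin12.9°·cos12.9° = 20.5·4.1·0.2233·0.9748 = 18.291 kPa
FS = 30.703 / 18.291 = 1.679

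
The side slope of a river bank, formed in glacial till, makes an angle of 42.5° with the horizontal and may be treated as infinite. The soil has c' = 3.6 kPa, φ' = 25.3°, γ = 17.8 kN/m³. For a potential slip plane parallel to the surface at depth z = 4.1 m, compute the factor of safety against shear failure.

For an infinite slope with a slip plane parallel to the surface (no pore pressure): FS = [c' + γz cos²β tanφ'] / [γz sinβ cosβ].
γz = 17.8·4.1 = 72.98 kN/m²
Numerator = 3.6 + 72.98·cos²42.5°·tan25.3° = 3.6 + 72.98·0.5436·0.4727 = 22.352 kPa
Denominator = 72.98·sin42.5°·cos42.5° = 72.98·0.6756·0.7373 = 36.351 kPa
FS = 22.352 / 36.351 = 0.615

FS = 0.61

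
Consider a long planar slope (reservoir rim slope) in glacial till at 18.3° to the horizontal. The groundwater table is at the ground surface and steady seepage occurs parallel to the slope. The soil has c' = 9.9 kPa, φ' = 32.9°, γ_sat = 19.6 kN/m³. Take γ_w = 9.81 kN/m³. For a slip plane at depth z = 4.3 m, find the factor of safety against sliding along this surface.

FS = 1.37

With seepage parallel to the slope and the water table at the surface, the effective normal stress on the slip plane uses the buoyant unit weight γ' = γ_sat − γ_w while the driving shear stress uses γ_sat:
FS = [c' + γ' z cos²β tanφ'] / [γ_sat z sinβ cosβ]
γ' = 19.6 − 9.81 = 9.79 kN/m³
Numerator = 9.9 + 9.79·4.3·cos²18.3°·tan32.9° = 9.9 + 9.79·4.3·0.9014·0.6469 = 34.449 kPa
Denominator = 19.6·4.3·sin18.3°·cos18.3° = 19.6·4.3·0.3140·0.9494 = 25.125 kPa
FS = 34.449 / 25.125 = 1.371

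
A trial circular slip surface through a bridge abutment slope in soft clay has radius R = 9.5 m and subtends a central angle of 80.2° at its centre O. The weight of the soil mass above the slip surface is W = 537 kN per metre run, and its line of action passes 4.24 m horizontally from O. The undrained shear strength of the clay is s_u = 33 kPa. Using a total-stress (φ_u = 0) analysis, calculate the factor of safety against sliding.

FS = 1.83

Taking moments about the centre O, the resisting moment is provided by the undrained shear strength acting along the arc:
Arc length L_a = R·θ = 9.5·(80.2°·π/180) = 9.5·1.3998 = 13.30 m
M_R = s_u·L_a·R = 33·13.30·9.5 = 4168.8 kN·m/m
M_D = W·d = 537·4.24 = 2276.9 kN·m/m
FS = M_R / M_D = 4168.8 / 2276.9 = 1.831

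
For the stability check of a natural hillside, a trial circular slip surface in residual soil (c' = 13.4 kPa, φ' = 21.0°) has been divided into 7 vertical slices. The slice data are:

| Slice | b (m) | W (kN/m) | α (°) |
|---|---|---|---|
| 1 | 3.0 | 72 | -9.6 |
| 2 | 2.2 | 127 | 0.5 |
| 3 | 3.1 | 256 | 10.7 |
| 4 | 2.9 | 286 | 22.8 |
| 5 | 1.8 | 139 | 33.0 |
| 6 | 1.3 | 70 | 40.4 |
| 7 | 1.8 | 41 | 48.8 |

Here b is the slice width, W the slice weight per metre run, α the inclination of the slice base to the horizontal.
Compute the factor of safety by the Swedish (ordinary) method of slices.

Ordinary method of slices: FS = Σ[c'·Δl_i + (W_i cosα_i)·tanφ'] / Σ W_i sinα_i, with Δl_i = b_i / cosα_i.
Slice 1: Δl = 3.0/cos(-9.6°) = 3.043 m; N'_1 = 72·cos(-9.6°) = 71.0; c'Δl = 40.77; W sinα = -12.0
Slice 2: Δl = 2.2/cos0.5° = 2.200 m; N'_2 = 127·cos0.5° = 127.0; c'Δl = 29.48; W sinα = 1.1
Slice 3: Δl = 3.1/cos10.7° = 3.155 m; N'_3 = 256·cos10.7° = 251.5; c'Δl = 42.28; W sinα = 47.5
Slice 4: Δl = 2.9/cos22.8° = 3.146 m; N'_4 = 286·cos22.8° = 263.7; c'Δl = 42.15; W sinα = 110.8
Slice 5: Δl = 1.8/cos33.0° = 2.146 m; N'_5 = 139·cos33.0° = 116.6; c'Δl = 28.76; W sinα = 75.7
Slice 6: Δl = 1.3/cos40.4° = 1.707 m; N'_6 = 70·cos40.4° = 53.3; c'Δl = 22.87; W sinα = 45.4
Slice 7: Δl = 1.8/cos48.8° = 2.733 m; N'_7 = 41·cos48.8° = 27.0; c'Δl = 36.62; W sinα = 30.8
Σc'Δl = 242.9 kN/m; ΣN' = 910.1 kN/m; ΣW sinα = 299.4 kN/m
Resisting = 242.9 + 910.1·tan21.0° = 242.9 + 349.3 = 592.3 kN/m
FS = 592.3 / 299.4 = 1.978

FS = 1.98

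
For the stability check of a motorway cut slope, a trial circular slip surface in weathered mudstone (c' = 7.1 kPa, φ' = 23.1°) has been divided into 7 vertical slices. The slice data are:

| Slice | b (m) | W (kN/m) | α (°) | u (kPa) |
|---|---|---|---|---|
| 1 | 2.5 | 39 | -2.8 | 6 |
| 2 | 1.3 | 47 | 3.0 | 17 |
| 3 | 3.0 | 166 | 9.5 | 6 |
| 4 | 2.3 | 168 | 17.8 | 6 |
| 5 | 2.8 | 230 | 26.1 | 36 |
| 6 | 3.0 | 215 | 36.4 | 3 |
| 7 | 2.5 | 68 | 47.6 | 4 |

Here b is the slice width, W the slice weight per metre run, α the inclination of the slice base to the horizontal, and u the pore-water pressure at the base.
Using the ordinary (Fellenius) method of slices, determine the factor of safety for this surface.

Ordinary method of slices: FS = Σ[c'·Δl_i + (W_i cosα_i − u_i·Δl_i)·tanφ'] / Σ W_i sinα_i, with Δl_i = b_i / cosα_i.
Slice 1: Δl = 2.5/cos(-2.8°) = 2.503 m; N'_1 = 39·cos(-2.8°) − 6·2.503 = 23.9; c'Δl = 17.77; W sinα = -1.9
Slice 2: Δl = 1.3/cos3.0° = 1.302 m; N'_2 = 47·cos3.0° − 17·1.302 = 24.8; c'Δl = 9.24; W sinα = 2.5
Slice 3: Δl = 3.0/cos9.5° = 3.042 m; N'_3 = 166·cos9.5° − 6·3.042 = 145.5; c'Δl = 21.60; W sinα = 27.4
Slice 4: Δl = 2.3/cos17.8° = 2.416 m; N'_4 = 168·cos17.8° − 6·2.416 = 145.5; c'Δl = 17.15; W sinα = 51.4
Slice 5: Δl = 2.8/cos26.1° = 3.118 m; N'_5 = 230·cos26.1° − 36·3.118 = 94.3; c'Δl = 22.14; W sinα = 101.2
Slice 6: Δl = 3.0/cos36.4° = 3.727 m; N'_6 = 215·cos36.4° − 3·3.727 = 161.9; c'Δl = 26.46; W sinα = 127.6
Slice 7: Δl = 2.5/cos47.6° = 3.708 m; N'_7 = 68·cos47.6° − 4·3.708 = 31.0; c'Δl = 26.32; W sinα = 50.2
Σc'Δl = 140.7 kN/m; ΣN' = 626.9 kN/m; ΣW sinα = 358.3 kN/m
Resisting = 140.7 + 626.9·tan23.1° = 140.7 + 267.4 = 408.1 kN/m
FS = 408.1 / 358.3 = 1.139

FS = 1.14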